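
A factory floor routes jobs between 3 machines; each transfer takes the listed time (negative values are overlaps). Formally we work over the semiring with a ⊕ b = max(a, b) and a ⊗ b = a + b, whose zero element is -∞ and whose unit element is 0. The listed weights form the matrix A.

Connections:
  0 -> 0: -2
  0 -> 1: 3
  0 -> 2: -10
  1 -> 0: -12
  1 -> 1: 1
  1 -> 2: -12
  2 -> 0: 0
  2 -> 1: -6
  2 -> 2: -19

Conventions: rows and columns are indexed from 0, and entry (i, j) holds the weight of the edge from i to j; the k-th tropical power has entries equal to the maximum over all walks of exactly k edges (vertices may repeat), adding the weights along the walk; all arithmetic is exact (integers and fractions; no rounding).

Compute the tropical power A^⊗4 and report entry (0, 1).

A^⊗2:
  [-4, 4, -9]
  [-11, 2, -11]
  [-2, 3, -10]
A^⊗3:
  [-6, 5, -8]
  [-10, 3, -10]
  [-4, 4, -9]
A^⊗4:
  [-7, 6, -7]
  [-9, 4, -9]
  [-6, 5, -8]
Key observation: the optimum is the walk 0->1->1->1->1, with weight 3 + 1 + 1 + 1 = 6.
Optimal value attained by: walk 0->1->1->1->1.
Answer: (A^⊗4)[0][1] = 6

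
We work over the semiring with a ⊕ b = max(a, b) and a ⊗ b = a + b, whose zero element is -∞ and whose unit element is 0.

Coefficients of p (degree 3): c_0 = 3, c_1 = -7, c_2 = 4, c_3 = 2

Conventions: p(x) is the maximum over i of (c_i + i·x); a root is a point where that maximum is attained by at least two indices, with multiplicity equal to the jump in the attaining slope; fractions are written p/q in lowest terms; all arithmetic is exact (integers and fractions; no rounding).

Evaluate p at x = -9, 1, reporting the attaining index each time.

p(-9) = max(3+0·(-9)=3, -7+1·(-9)=-16, 4+2·(-9)=-14, 2+3·(-9)=-25) = 3 (attained by i=0)
p(1) = max(3+0·1=3, -7+1·1=-6, 4+2·1=6, 2+3·1=5) = 6 (attained by i=2)
Answer: p(-9) = 3; p(1) = 6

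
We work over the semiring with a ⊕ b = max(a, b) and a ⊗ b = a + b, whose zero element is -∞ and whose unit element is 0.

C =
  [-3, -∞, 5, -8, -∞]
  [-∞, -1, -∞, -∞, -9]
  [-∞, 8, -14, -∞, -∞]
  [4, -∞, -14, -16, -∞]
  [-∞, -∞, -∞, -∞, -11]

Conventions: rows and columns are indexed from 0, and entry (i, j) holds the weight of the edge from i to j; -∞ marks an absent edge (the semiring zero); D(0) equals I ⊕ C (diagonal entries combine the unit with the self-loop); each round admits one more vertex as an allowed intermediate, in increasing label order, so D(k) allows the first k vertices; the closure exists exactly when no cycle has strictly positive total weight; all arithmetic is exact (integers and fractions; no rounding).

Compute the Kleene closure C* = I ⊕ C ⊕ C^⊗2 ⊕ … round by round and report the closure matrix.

D(0):
  [0, -∞, 5, -8, -∞]
  [-∞, 0, -∞, -∞, -9]
  [-∞, 8, 0, -∞, -∞]
  [4, -∞, -14, 0, -∞]
  [-∞, -∞, -∞, -∞, 0]
D(1):
  [0, -∞, 5, -8, -∞]
  [-∞, 0, -∞, -∞, -9]
  [-∞, 8, 0, -∞, -∞]
  [4, -∞, 9, 0, -∞]
  [-∞, -∞, -∞, -∞, 0]
D(2):
  [0, -∞, 5, -8, -∞]
  [-∞, 0, -∞, -∞, -9]
  [-∞, 8, 0, -∞, -1]
  [4, -∞, 9, 0, -∞]
  [-∞, -∞, -∞, -∞, 0]
D(3):
  [0, 13, 5, -8, 4]
  [-∞, 0, -∞, -∞, -9]
  [-∞, 8, 0, -∞, -1]
  [4, 17, 9, 0, 8]
  [-∞, -∞, -∞, -∞, 0]
D(4):
  [0, 13, 5, -8, 4]
  [-∞, 0, -∞, -∞, -9]
  [-∞, 8, 0, -∞, -1]
  [4, 17, 9, 0, 8]
  [-∞, -∞, -∞, -∞, 0]
D(5):
  [0, 13, 5, -8, 4]
  [-∞, 0, -∞, -∞, -9]
  [-∞, 8, 0, -∞, -1]
  [4, 17, 9, 0, 8]
  [-∞, -∞, -∞, -∞, 0]
Answer: C* = [[0, 13, 5, -8, 4], [-∞, 0, -∞, -∞, -9], [-∞, 8, 0, -∞, -1], [4, 17, 9, 0, 8], [-∞, -∞, -∞, -∞, 0]]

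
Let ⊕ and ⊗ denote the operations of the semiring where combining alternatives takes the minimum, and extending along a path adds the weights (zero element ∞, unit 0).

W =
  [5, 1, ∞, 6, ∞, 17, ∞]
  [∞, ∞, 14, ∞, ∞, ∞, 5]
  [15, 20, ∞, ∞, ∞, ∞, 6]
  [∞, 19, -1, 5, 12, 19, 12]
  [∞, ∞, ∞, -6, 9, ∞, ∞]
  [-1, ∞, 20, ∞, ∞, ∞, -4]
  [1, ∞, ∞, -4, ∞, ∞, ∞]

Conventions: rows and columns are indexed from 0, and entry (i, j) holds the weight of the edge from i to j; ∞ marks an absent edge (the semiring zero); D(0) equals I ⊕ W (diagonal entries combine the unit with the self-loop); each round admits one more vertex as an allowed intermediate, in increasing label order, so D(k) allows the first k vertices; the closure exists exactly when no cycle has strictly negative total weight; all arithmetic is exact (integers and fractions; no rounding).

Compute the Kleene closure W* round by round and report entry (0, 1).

D(0):
  [0, 1, ∞, 6, ∞, 17, ∞]
  [∞, 0, 14, ∞, ∞, ∞, 5]
  [15, 20, 0, ∞, ∞, ∞, 6]
  [∞, 19, -1, 0, 12, 19, 12]
  [∞, ∞, ∞, -6, 0, ∞, ∞]
  [-1, ∞, 20, ∞, ∞, 0, -4]
  [1, ∞, ∞, -4, ∞, ∞, 0]
D(1):
  [0, 1, ∞, 6, ∞, 17, ∞]
  [∞, 0, 14, ∞, ∞, ∞, 5]
  [15, 16, 0, 21, ∞, 32, 6]
  [∞, 19, -1, 0, 12, 19, 12]
  [∞, ∞, ∞, -6, 0, ∞, ∞]
  [-1, 0, 20, 5, ∞, 0, -4]
  [1, 2, ∞, -4, ∞, 18, 0]
D(2):
  [0, 1, 15, 6, ∞, 17, 6]
  [∞, 0, 14, ∞, ∞, ∞, 5]
  [15, 16, 0, 21, ∞, 32, 6]
  [∞, 19, -1, 0, 12, 19, 12]
  [∞, ∞, ∞, -6, 0, ∞, ∞]
  [-1, 0, 14, 5, ∞, 0, -4]
  [1, 2, 16, -4, ∞, 18, 0]
D(3):
  [0, 1, 15, 6, ∞, 17, 6]
  [29, 0, 14, 35, ∞, 46, 5]
  [15, 16, 0, 21, ∞, 32, 6]
  [14, 15, -1, 0, 12, 19, 5]
  [∞, ∞, ∞, -6, 0, ∞, ∞]
  [-1, 0, 14, 5, ∞, 0, -4]
  [1, 2, 16, -4, ∞, 18, 0]
D(4):
  [0, 1, 5, 6, 18, 17, 6]
  [29, 0, 14, 35, 47, 46, 5]
  [15, 16, 0, 21, 33, 32, 6]
  [14, 15, -1, 0, 12, 19, 5]
  [8, 9, -7, -6, 0, 13, -1]
  [-1, 0, 4, 5, 17, 0, -4]
  [1, 2, -5, -4, 8, 15, 0]
D(5):
  [0, 1, 5, 6, 18, 17, 6]
  [29, 0, 14, 35, 47, 46, 5]
  [15, 16, 0, 21, 33, 32, 6]
  [14, 15, -1, 0, 12, 19, 5]
  [8, 9, -7, -6, 0, 13, -1]
  [-1, 0, 4, 5, 17, 0, -4]
  [1, 2, -5, -4, 8, 15, 0]
D(6):
  [0, 1, 5, 6, 18, 17, 6]
  [29, 0, 14, 35, 47, 46, 5]
  [15, 16, 0, 21, 33, 32, 6]
  [14, 15, -1, 0, 12, 19, 5]
  [8, 9, -7, -6, 0, 13, -1]
  [-1, 0, 4, 5, 17, 0, -4]
  [1, 2, -5, -4, 8, 15, 0]
D(7):
  [0, 1, 1, 2, 14, 17, 6]
  [6, 0, 0, 1, 13, 20, 5]
  [7, 8, 0, 2, 14, 21, 6]
  [6, 7, -1, 0, 12, 19, 5]
  [0, 1, -7, -6, 0, 13, -1]
  [-3, -2, -9, -8, 4, 0, -4]
  [1, 2, -5, -4, 8, 15, 0]
Answer: W*[0][1] = 1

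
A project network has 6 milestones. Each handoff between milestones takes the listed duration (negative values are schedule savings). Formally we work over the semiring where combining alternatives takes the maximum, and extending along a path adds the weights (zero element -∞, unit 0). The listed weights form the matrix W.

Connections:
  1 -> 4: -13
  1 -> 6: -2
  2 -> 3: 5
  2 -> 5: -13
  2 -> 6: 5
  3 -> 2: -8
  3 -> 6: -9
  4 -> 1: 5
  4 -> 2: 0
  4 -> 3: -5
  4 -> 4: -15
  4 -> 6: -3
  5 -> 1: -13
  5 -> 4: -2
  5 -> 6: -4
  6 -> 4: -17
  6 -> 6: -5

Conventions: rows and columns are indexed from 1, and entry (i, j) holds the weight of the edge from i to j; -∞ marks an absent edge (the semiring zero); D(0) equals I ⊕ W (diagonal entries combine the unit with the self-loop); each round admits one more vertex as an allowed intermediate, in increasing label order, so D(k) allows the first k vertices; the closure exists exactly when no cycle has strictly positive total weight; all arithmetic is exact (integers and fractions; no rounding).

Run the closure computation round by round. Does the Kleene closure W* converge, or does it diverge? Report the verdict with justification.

D(0):
  [0, -∞, -∞, -13, -∞, -2]
  [-∞, 0, 5, -∞, -13, 5]
  [-∞, -8, 0, -∞, -∞, -9]
  [5, 0, -5, 0, -∞, -3]
  [-13, -∞, -∞, -2, 0, -4]
  [-∞, -∞, -∞, -17, -∞, 0]
D(1):
  [0, -∞, -∞, -13, -∞, -2]
  [-∞, 0, 5, -∞, -13, 5]
  [-∞, -8, 0, -∞, -∞, -9]
  [5, 0, -5, 0, -∞, 3]
  [-13, -∞, -∞, -2, 0, -4]
  [-∞, -∞, -∞, -17, -∞, 0]
D(2):
  [0, -∞, -∞, -13, -∞, -2]
  [-∞, 0, 5, -∞, -13, 5]
  [-∞, -8, 0, -∞, -21, -3]
  [5, 0, 5, 0, -13, 5]
  [-13, -∞, -∞, -2, 0, -4]
  [-∞, -∞, -∞, -17, -∞, 0]
D(3):
  [0, -∞, -∞, -13, -∞, -2]
  [-∞, 0, 5, -∞, -13, 5]
  [-∞, -8, 0, -∞, -21, -3]
  [5, 0, 5, 0, -13, 5]
  [-13, -∞, -∞, -2, 0, -4]
  [-∞, -∞, -∞, -17, -∞, 0]
D(4):
  [0, -13, -8, -13, -26, -2]
  [-∞, 0, 5, -∞, -13, 5]
  [-∞, -8, 0, -∞, -21, -3]
  [5, 0, 5, 0, -13, 5]
  [3, -2, 3, -2, 0, 3]
  [-12, -17, -12, -17, -30, 0]
D(5):
  [0, -13, -8, -13, -26, -2]
  [-10, 0, 5, -15, -13, 5]
  [-18, -8, 0, -23, -21, -3]
  [5, 0, 5, 0, -13, 5]
  [3, -2, 3, -2, 0, 3]
  [-12, -17, -12, -17, -30, 0]
D(6):
  [0, -13, -8, -13, -26, -2]
  [-7, 0, 5, -12, -13, 5]
  [-15, -8, 0, -20, -21, -3]
  [5, 0, 5, 0, -13, 5]
  [3, -2, 3, -2, 0, 3]
  [-12, -17, -12, -17, -30, 0]
Key observation: every diagonal entry stays at the unit through all rounds, so no improving cycle exists.
Answer: CONVERGES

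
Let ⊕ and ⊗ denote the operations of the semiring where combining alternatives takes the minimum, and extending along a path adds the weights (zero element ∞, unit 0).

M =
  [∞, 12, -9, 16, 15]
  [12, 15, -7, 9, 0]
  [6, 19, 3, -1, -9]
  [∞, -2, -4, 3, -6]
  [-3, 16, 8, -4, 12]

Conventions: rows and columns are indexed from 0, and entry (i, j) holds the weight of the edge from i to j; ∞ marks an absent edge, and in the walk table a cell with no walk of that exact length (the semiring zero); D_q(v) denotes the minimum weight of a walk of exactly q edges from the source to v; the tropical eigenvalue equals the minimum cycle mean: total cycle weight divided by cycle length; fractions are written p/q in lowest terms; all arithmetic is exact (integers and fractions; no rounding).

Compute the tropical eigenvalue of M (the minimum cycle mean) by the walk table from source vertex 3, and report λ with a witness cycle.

q=0: [∞, ∞, ∞, 0, ∞]
q=1: [∞, -2, -4, 3, -6]
q=2: [-9, 1, -9, -10, -13]
q=3: [-16, -12, -18, -17, -18]
q=4: [-21, -19, -25, -22, -27]
q=5: [-30, -24, -30, -31, -34]
Optimal cycle mean attained by: cycle 0->2->4->0, total (-9) + (-9) + (-3), length 3.
Answer: λ = -7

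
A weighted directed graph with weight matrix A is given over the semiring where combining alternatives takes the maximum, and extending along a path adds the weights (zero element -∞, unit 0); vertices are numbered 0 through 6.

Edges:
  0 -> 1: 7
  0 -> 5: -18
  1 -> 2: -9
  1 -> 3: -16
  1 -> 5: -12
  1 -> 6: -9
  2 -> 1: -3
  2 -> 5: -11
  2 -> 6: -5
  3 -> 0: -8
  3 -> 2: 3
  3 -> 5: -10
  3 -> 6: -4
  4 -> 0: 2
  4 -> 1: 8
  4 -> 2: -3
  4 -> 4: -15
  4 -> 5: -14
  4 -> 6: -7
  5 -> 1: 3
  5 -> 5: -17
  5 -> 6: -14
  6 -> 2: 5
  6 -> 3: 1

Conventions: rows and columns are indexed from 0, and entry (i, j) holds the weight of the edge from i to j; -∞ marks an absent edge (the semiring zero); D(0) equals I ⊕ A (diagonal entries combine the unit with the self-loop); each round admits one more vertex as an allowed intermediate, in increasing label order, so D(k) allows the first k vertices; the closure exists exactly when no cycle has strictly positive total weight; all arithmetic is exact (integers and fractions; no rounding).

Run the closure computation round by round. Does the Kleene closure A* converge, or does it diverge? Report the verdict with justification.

D(0):
  [0, 7, -∞, -∞, -∞, -18, -∞]
  [-∞, 0, -9, -16, -∞, -12, -9]
  [-∞, -3, 0, -∞, -∞, -11, -5]
  [-8, -∞, 3, 0, -∞, -10, -4]
  [2, 8, -3, -∞, 0, -14, -7]
  [-∞, 3, -∞, -∞, -∞, 0, -14]
  [-∞, -∞, 5, 1, -∞, -∞, 0]
D(1):
  [0, 7, -∞, -∞, -∞, -18, -∞]
  [-∞, 0, -9, -16, -∞, -12, -9]
  [-∞, -3, 0, -∞, -∞, -11, -5]
  [-8, -1, 3, 0, -∞, -10, -4]
  [2, 9, -3, -∞, 0, -14, -7]
  [-∞, 3, -∞, -∞, -∞, 0, -14]
  [-∞, -∞, 5, 1, -∞, -∞, 0]
D(2):
  [0, 7, -2, -9, -∞, -5, -2]
  [-∞, 0, -9, -16, -∞, -12, -9]
  [-∞, -3, 0, -19, -∞, -11, -5]
  [-8, -1, 3, 0, -∞, -10, -4]
  [2, 9, 0, -7, 0, -3, 0]
  [-∞, 3, -6, -13, -∞, 0, -6]
  [-∞, -∞, 5, 1, -∞, -∞, 0]
D(3):
  [0, 7, -2, -9, -∞, -5, -2]
  [-∞, 0, -9, -16, -∞, -12, -9]
  [-∞, -3, 0, -19, -∞, -11, -5]
  [-8, 0, 3, 0, -∞, -8, -2]
  [2, 9, 0, -7, 0, -3, 0]
  [-∞, 3, -6, -13, -∞, 0, -6]
  [-∞, 2, 5, 1, -∞, -6, 0]
D(4):
  [0, 7, -2, -9, -∞, -5, -2]
  [-24, 0, -9, -16, -∞, -12, -9]
  [-27, -3, 0, -19, -∞, -11, -5]
  [-8, 0, 3, 0, -∞, -8, -2]
  [2, 9, 0, -7, 0, -3, 0]
  [-21, 3, -6, -13, -∞, 0, -6]
  [-7, 2, 5, 1, -∞, -6, 0]
D(5):
  [0, 7, -2, -9, -∞, -5, -2]
  [-24, 0, -9, -16, -∞, -12, -9]
  [-27, -3, 0, -19, -∞, -11, -5]
  [-8, 0, 3, 0, -∞, -8, -2]
  [2, 9, 0, -7, 0, -3, 0]
  [-21, 3, -6, -13, -∞, 0, -6]
  [-7, 2, 5, 1, -∞, -6, 0]
D(6):
  [0, 7, -2, -9, -∞, -5, -2]
  [-24, 0, -9, -16, -∞, -12, -9]
  [-27, -3, 0, -19, -∞, -11, -5]
  [-8, 0, 3, 0, -∞, -8, -2]
  [2, 9, 0, -7, 0, -3, 0]
  [-21, 3, -6, -13, -∞, 0, -6]
  [-7, 2, 5, 1, -∞, -6, 0]
D(7):
  [0, 7, 3, -1, -∞, -5, -2]
  [-16, 0, -4, -8, -∞, -12, -9]
  [-12, -3, 0, -4, -∞, -11, -5]
  [-8, 0, 3, 0, -∞, -8, -2]
  [2, 9, 5, 1, 0, -3, 0]
  [-13, 3, -1, -5, -∞, 0, -6]
  [-7, 2, 5, 1, -∞, -6, 0]
Key observation: every diagonal entry stays at the unit through all rounds, so no improving cycle exists.
Answer: CONVERGES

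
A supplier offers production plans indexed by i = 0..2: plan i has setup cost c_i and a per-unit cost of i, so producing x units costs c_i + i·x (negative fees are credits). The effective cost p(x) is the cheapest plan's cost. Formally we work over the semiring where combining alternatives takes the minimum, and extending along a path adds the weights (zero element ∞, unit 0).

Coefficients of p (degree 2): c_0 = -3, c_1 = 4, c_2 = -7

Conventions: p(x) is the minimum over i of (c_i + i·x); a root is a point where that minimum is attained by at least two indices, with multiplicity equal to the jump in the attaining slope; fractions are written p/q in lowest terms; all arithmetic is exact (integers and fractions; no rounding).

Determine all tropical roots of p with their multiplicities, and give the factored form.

hull edge (i=0, c=-3) to (i=2, c=-7): slope -2, span 2
Factored form: p(x) = -7 ⊗ (x ⊕ 2) ⊗ (x ⊕ 2)
Answer: roots = 2 (mult 2)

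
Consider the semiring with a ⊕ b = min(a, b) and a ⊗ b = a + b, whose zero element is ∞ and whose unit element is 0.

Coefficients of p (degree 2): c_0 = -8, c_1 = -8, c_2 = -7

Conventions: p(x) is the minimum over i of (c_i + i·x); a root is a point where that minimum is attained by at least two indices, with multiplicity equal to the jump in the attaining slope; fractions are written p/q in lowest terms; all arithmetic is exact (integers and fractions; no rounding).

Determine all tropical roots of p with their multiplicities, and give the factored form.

hull edge (i=0, c=-8) to (i=1, c=-8): slope 0, span 1
hull edge (i=1, c=-8) to (i=2, c=-7): slope 1, span 1
Factored form: p(x) = -7 ⊗ (x ⊕ (-1)) ⊗ (x ⊕ 0)
Answer: roots = -1 (mult 1), 0 (mult 1)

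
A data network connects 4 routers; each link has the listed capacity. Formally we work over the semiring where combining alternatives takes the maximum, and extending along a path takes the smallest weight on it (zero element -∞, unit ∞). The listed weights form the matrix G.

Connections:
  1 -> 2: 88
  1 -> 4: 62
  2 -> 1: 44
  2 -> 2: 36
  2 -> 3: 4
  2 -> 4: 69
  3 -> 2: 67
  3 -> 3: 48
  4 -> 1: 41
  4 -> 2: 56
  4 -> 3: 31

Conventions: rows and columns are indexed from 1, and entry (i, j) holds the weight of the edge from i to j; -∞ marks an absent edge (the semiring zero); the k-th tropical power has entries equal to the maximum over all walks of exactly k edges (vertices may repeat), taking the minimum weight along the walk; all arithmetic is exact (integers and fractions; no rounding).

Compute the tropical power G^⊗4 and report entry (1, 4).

G^⊗2:
  [44, 56, 31, 69]
  [41, 56, 31, 44]
  [44, 48, 48, 67]
  [44, 41, 31, 56]
G^⊗3:
  [44, 56, 31, 56]
  [44, 44, 31, 56]
  [44, 56, 48, 48]
  [41, 56, 31, 44]
G^⊗4:
  [44, 56, 31, 56]
  [44, 56, 31, 44]
  [44, 48, 48, 56]
  [44, 44, 31, 56]
Key observation: the optimum is the walk 1->2->4->2->4, with weight 88 min 69 min 56 min 69 = 56.
Optimal value attained by: walk 1->2->4->2->4.
Answer: (G^⊗4)[1][4] = 56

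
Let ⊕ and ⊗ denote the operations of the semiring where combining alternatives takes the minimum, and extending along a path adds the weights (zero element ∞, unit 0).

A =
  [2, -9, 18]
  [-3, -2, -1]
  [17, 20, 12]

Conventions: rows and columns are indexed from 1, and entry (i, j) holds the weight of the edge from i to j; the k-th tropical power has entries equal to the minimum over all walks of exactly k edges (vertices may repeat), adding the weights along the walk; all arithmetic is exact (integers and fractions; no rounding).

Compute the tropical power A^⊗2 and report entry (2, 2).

A^⊗2:
  [-12, -11, -10]
  [-5, -12, -3]
  [17, 8, 19]
Key observation: the optimum is the walk 2->1->2, with weight (-3) + (-9) = -12.
Optimal value attained by: walk 2->1->2.
Answer: (A^⊗2)[2][2] = -12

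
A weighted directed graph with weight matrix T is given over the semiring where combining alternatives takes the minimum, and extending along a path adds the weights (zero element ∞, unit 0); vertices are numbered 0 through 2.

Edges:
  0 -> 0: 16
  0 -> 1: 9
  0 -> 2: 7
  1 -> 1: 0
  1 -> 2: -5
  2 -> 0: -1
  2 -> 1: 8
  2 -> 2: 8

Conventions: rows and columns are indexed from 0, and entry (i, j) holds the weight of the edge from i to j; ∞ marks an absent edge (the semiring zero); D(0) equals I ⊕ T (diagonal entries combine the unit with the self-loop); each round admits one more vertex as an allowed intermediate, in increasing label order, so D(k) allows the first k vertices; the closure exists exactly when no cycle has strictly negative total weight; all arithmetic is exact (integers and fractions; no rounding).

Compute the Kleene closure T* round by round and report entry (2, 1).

D(0):
  [0, 9, 7]
  [∞, 0, -5]
  [-1, 8, 0]
D(1):
  [0, 9, 7]
  [∞, 0, -5]
  [-1, 8, 0]
D(2):
  [0, 9, 4]
  [∞, 0, -5]
  [-1, 8, 0]
D(3):
  [0, 9, 4]
  [-6, 0, -5]
  [-1, 8, 0]
Answer: T*[2][1] = 8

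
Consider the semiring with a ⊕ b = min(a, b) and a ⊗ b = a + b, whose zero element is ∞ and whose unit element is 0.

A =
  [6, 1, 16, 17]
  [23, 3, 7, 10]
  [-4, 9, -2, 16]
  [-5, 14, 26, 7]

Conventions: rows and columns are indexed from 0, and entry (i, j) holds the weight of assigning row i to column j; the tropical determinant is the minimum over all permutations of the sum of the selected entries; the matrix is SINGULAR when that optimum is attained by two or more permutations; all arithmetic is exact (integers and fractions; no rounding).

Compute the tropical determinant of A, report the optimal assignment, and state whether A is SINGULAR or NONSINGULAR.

σ = (0, 1, 2, 3): 6 + 3 + (-2) + 7 = 14
σ = (0, 1, 3, 2): 6 + 3 + 16 + 26 = 51
σ = (0, 2, 1, 3): 6 + 7 + 9 + 7 = 29
σ = (0, 2, 3, 1): 6 + 7 + 16 + 14 = 43
σ = (0, 3, 1, 2): 6 + 10 + 9 + 26 = 51
σ = (0, 3, 2, 1): 6 + 10 + (-2) + 14 = 28
σ = (1, 0, 2, 3): 1 + 23 + (-2) + 7 = 29
σ = (1, 0, 3, 2): 1 + 23 + 16 + 26 = 66
σ = (1, 2, 0, 3): 1 + 7 + (-4) + 7 = 11
σ = (1, 2, 3, 0): 1 + 7 + 16 + (-5) = 19
σ = (1, 3, 0, 2): 1 + 10 + (-4) + 26 = 33
σ = (1, 3, 2, 0): 1 + 10 + (-2) + (-5) = 4
σ = (2, 0, 1, 3): 16 + 23 + 9 + 7 = 55
σ = (2, 0, 3, 1): 16 + 23 + 16 + 14 = 69
σ = (2, 1, 0, 3): 16 + 3 + (-4) + 7 = 22
σ = (2, 1, 3, 0): 16 + 3 + 16 + (-5) = 30
σ = (2, 3, 0, 1): 16 + 10 + (-4) + 14 = 36
σ = (2, 3, 1, 0): 16 + 10 + 9 + (-5) = 30
σ = (3, 0, 1, 2): 17 + 23 + 9 + 26 = 75
σ = (3, 0, 2, 1): 17 + 23 + (-2) + 14 = 52
σ = (3, 1, 0, 2): 17 + 3 + (-4) + 26 = 42
σ = (3, 1, 2, 0): 17 + 3 + (-2) + (-5) = 13
σ = (3, 2, 0, 1): 17 + 7 + (-4) + 14 = 34
σ = (3, 2, 1, 0): 17 + 7 + 9 + (-5) = 28
Optimal value attained by: σ = (1, 3, 2, 0).
Answer: det⊕(A) = 4; verdict: NONSINGULAR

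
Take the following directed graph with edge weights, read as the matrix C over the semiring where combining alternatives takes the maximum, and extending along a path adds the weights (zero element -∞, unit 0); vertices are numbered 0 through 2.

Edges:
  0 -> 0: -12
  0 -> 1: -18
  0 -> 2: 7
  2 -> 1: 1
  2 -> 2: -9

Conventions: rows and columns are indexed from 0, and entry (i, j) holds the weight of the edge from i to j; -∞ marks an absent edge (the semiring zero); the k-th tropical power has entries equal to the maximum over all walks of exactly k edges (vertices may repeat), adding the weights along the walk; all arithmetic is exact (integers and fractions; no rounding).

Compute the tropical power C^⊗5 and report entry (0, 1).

C^⊗2:
  [-24, 8, -2]
  [-∞, -∞, -∞]
  [-∞, -8, -18]
C^⊗3:
  [-36, -1, -11]
  [-∞, -∞, -∞]
  [-∞, -17, -27]
C^⊗4:
  [-48, -10, -20]
  [-∞, -∞, -∞]
  [-∞, -26, -36]
C^⊗5:
  [-60, -19, -29]
  [-∞, -∞, -∞]
  [-∞, -35, -45]
Key observation: the optimum is the walk 0->2->2->2->2->1, with weight 7 + (-9) + (-9) + (-9) + 1 = -19.
Optimal value attained by: walk 0->2->2->2->2->1.
Answer: (C^⊗5)[0][1] = -19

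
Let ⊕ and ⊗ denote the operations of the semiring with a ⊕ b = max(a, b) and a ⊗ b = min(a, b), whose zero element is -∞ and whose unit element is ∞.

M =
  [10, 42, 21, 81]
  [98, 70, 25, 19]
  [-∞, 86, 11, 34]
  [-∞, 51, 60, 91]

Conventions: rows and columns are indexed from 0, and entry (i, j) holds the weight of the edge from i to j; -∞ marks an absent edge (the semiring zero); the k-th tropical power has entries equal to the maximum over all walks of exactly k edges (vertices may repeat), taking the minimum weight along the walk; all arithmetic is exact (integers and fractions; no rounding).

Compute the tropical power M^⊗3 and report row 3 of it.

M^⊗2:
  [42, 51, 60, 81]
  [70, 70, 25, 81]
  [86, 70, 34, 34]
  [51, 60, 60, 91]
M^⊗3:
  [51, 60, 60, 81]
  [70, 70, 60, 81]
  [70, 70, 34, 81]
  [60, 60, 60, 91]
Answer: row 3 of M^⊗3 = [60, 60, 60, 91]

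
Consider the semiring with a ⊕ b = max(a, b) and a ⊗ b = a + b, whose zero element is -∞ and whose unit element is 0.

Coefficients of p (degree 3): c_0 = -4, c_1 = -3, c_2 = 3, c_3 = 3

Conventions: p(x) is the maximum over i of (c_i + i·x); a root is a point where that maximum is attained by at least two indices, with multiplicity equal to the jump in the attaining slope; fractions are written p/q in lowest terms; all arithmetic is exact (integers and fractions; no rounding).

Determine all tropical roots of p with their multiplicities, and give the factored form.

hull edge (i=0, c=-4) to (i=2, c=3): slope 7/2, span 2
hull edge (i=2, c=3) to (i=3, c=3): slope 0, span 1
Factored form: p(x) = 3 ⊗ (x ⊕ (-7/2)) ⊗ (x ⊕ (-7/2)) ⊗ (x ⊕ 0)
Answer: roots = -7/2 (mult 2), 0 (mult 1)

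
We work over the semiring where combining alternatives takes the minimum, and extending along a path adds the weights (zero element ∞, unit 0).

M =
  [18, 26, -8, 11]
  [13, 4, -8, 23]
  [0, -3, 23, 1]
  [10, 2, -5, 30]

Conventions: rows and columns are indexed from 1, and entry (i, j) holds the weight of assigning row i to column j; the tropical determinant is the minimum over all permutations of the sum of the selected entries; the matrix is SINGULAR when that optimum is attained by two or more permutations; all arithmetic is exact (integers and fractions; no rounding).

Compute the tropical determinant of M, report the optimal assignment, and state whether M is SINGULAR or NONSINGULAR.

σ = (1, 2, 3, 4): 18 + 4 + 23 + 30 = 75
σ = (1, 2, 4, 3): 18 + 4 + 1 + (-5) = 18
σ = (1, 3, 2, 4): 18 + (-8) + (-3) + 30 = 37
σ = (1, 3, 4, 2): 18 + (-8) + 1 + 2 = 13
σ = (1, 4, 2, 3): 18 + 23 + (-3) + (-5) = 33
σ = (1, 4, 3, 2): 18 + 23 + 23 + 2 = 66
σ = (2, 1, 3, 4): 26 + 13 + 23 + 30 = 92
σ = (2, 1, 4, 3): 26 + 13 + 1 + (-5) = 35
σ = (2, 3, 1, 4): 26 + (-8) + 0 + 30 = 48
σ = (2, 3, 4, 1): 26 + (-8) + 1 + 10 = 29
σ = (2, 4, 1, 3): 26 + 23 + 0 + (-5) = 44
σ = (2, 4, 3, 1): 26 + 23 + 23 + 10 = 82
σ = (3, 1, 2, 4): (-8) + 13 + (-3) + 30 = 32
σ = (3, 1, 4, 2): (-8) + 13 + 1 + 2 = 8
σ = (3, 2, 1, 4): (-8) + 4 + 0 + 30 = 26
σ = (3, 2, 4, 1): (-8) + 4 + 1 + 10 = 7
σ = (3, 4, 1, 2): (-8) + 23 + 0 + 2 = 17
σ = (3, 4, 2, 1): (-8) + 23 + (-3) + 10 = 22
σ = (4, 1, 2, 3): 11 + 13 + (-3) + (-5) = 16
σ = (4, 1, 3, 2): 11 + 13 + 23 + 2 = 49
σ = (4, 2, 1, 3): 11 + 4 + 0 + (-5) = 10
σ = (4, 2, 3, 1): 11 + 4 + 23 + 10 = 48
σ = (4, 3, 1, 2): 11 + (-8) + 0 + 2 = 5
σ = (4, 3, 2, 1): 11 + (-8) + (-3) + 10 = 10
Optimal value attained by: σ = (4, 3, 1, 2).
Answer: det⊕(M) = 5; verdict: NONSINGULAR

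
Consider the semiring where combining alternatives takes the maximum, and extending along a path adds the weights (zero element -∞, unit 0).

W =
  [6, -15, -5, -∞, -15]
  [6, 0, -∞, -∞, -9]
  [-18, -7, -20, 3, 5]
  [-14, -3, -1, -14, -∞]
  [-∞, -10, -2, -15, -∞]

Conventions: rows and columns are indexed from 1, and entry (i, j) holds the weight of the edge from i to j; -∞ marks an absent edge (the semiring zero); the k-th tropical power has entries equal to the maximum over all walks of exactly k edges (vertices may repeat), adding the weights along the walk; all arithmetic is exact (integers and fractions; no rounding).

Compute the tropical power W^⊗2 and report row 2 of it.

W^⊗2:
  [12, -9, 1, -2, 0]
  [12, 0, 1, -24, -9]
  [-1, 0, 3, -10, -15]
  [3, -3, -15, 2, 4]
  [-4, -9, -16, 1, 3]
Answer: row 2 of W^⊗2 = [12, 0, 1, -24, -9]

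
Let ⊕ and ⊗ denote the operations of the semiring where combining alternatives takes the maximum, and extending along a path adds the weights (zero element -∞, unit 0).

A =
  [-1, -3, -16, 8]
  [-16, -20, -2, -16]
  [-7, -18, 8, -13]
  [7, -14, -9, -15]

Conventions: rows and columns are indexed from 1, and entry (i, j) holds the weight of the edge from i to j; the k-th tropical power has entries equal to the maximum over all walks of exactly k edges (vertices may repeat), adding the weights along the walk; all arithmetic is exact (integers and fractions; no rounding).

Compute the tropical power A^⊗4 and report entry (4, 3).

A^⊗2:
  [15, -4, -1, 7]
  [-9, -19, 6, -8]
  [1, -10, 16, 1]
  [6, 4, -1, 15]
A^⊗3:
  [14, 12, 7, 23]
  [-1, -12, 14, -1]
  [9, -2, 24, 9]
  [22, 3, 7, 14]
A^⊗4:
  [30, 11, 15, 22]
  [7, -4, 22, 7]
  [17, 6, 32, 17]
  [21, 19, 15, 30]
Key observation: the optimum is the walk 4->3->3->3->3, with weight (-9) + 8 + 8 + 8 = 15.
Optimal value attained by: walk 4->3->3->3->3.
Answer: (A^⊗4)[4][3] = 15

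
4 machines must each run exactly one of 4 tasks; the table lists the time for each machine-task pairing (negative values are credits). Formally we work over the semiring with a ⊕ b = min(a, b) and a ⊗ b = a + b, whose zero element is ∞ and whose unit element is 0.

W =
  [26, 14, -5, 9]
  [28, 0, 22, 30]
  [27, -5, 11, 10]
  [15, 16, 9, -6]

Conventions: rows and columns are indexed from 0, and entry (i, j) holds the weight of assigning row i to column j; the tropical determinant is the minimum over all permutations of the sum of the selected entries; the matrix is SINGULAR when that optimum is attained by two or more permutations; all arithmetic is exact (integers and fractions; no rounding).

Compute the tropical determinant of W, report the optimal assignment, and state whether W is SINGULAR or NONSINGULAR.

σ = (0, 1, 2, 3): 26 + 0 + 11 + (-6) = 31
σ = (0, 1, 3, 2): 26 + 0 + 10 + 9 = 45
σ = (0, 2, 1, 3): 26 + 22 + (-5) + (-6) = 37
σ = (0, 2, 3, 1): 26 + 22 + 10 + 16 = 74
σ = (0, 3, 1, 2): 26 + 30 + (-5) + 9 = 60
σ = (0, 3, 2, 1): 26 + 30 + 11 + 16 = 83
σ = (1, 0, 2, 3): 14 + 28 + 11 + (-6) = 47
σ = (1, 0, 3, 2): 14 + 28 + 10 + 9 = 61
σ = (1, 2, 0, 3): 14 + 22 + 27 + (-6) = 57
σ = (1, 2, 3, 0): 14 + 22 + 10 + 15 = 61
σ = (1, 3, 0, 2): 14 + 30 + 27 + 9 = 80
σ = (1, 3, 2, 0): 14 + 30 + 11 + 15 = 70
σ = (2, 0, 1, 3): (-5) + 28 + (-5) + (-6) = 12
σ = (2, 0, 3, 1): (-5) + 28 + 10 + 16 = 49
σ = (2, 1, 0, 3): (-5) + 0 + 27 + (-6) = 16
σ = (2, 1, 3, 0): (-5) + 0 + 10 + 15 = 20
σ = (2, 3, 0, 1): (-5) + 30 + 27 + 16 = 68
σ = (2, 3, 1, 0): (-5) + 30 + (-5) + 15 = 35
σ = (3, 0, 1, 2): 9 + 28 + (-5) + 9 = 41
σ = (3, 0, 2, 1): 9 + 28 + 11 + 16 = 64
σ = (3, 1, 0, 2): 9 + 0 + 27 + 9 = 45
σ = (3, 1, 2, 0): 9 + 0 + 11 + 15 = 35
σ = (3, 2, 0, 1): 9 + 22 + 27 + 16 = 74
σ = (3, 2, 1, 0): 9 + 22 + (-5) + 15 = 41
Optimal value attained by: σ = (2, 0, 1, 3).
Answer: det⊕(W) = 12; verdict: NONSINGULAR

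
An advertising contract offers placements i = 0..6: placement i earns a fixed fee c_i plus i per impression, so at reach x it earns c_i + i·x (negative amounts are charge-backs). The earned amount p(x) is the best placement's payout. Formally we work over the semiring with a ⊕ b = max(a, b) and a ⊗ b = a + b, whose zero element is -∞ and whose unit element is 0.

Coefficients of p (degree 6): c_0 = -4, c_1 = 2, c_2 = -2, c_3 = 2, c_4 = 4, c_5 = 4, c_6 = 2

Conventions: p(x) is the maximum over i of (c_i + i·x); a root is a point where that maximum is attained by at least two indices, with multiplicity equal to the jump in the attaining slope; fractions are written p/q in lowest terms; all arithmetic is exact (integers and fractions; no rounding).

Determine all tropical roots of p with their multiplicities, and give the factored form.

hull edge (i=0, c=-4) to (i=1, c=2): slope 6, span 1
hull edge (i=1, c=2) to (i=4, c=4): slope 2/3, span 3
hull edge (i=4, c=4) to (i=5, c=4): slope 0, span 1
hull edge (i=5, c=4) to (i=6, c=2): slope -2, span 1
Factored form: p(x) = 2 ⊗ (x ⊕ (-6)) ⊗ (x ⊕ (-2/3)) ⊗ (x ⊕ (-2/3)) ⊗ (x ⊕ (-2/3)) ⊗ (x ⊕ 0) ⊗ (x ⊕ 2)
Answer: roots = -6 (mult 1), -2/3 (mult 3), 0 (mult 1), 2 (mult 1)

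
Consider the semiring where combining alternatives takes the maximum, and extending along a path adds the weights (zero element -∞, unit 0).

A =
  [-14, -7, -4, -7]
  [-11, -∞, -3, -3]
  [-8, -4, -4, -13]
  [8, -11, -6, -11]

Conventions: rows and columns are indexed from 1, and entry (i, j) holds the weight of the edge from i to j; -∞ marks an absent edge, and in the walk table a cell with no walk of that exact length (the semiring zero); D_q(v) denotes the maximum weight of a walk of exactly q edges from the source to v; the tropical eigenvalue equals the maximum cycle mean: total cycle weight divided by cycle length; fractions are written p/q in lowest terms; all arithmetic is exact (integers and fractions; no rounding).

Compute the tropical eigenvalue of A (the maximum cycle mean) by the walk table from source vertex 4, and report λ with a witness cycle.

q=0: [-∞, -∞, -∞, 0]
q=1: [8, -11, -6, -11]
q=2: [-3, 1, 4, 1]
q=3: [9, 0, 0, -2]
q=4: [6, 2, 5, 2]
Optimal cycle mean attained by: cycle 1->4->1, total (-7) + 8, length 2.
Answer: λ = 1/2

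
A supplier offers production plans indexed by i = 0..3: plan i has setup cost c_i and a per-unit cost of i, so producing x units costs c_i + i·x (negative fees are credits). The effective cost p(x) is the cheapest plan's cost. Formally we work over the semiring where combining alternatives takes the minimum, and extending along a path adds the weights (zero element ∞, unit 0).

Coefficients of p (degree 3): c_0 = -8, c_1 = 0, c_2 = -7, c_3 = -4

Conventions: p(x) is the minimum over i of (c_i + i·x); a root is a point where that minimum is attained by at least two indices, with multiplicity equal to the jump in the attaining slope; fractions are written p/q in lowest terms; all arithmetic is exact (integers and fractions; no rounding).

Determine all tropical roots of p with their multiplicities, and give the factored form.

hull edge (i=0, c=-8) to (i=2, c=-7): slope 1/2, span 2
hull edge (i=2, c=-7) to (i=3, c=-4): slope 3, span 1
Factored form: p(x) = -4 ⊗ (x ⊕ (-3)) ⊗ (x ⊕ (-1/2)) ⊗ (x ⊕ (-1/2))
Answer: roots = -3 (mult 1), -1/2 (mult 2)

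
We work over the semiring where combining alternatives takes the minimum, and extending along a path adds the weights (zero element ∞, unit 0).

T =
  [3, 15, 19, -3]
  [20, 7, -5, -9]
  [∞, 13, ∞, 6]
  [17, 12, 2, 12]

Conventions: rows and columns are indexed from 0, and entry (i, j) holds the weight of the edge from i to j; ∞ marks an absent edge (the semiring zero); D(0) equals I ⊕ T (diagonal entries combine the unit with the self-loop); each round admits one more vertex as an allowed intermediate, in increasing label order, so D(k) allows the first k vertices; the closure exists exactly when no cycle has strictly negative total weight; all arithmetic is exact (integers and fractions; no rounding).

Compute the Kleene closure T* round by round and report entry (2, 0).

D(0):
  [0, 15, 19, -3]
  [20, 0, -5, -9]
  [∞, 13, 0, 6]
  [17, 12, 2, 0]
D(1):
  [0, 15, 19, -3]
  [20, 0, -5, -9]
  [∞, 13, 0, 6]
  [17, 12, 2, 0]
D(2):
  [0, 15, 10, -3]
  [20, 0, -5, -9]
  [33, 13, 0, 4]
  [17, 12, 2, 0]
D(3):
  [0, 15, 10, -3]
  [20, 0, -5, -9]
  [33, 13, 0, 4]
  [17, 12, 2, 0]
D(4):
  [0, 9, -1, -3]
  [8, 0, -7, -9]
  [21, 13, 0, 4]
  [17, 12, 2, 0]
Answer: T*[2][0] = 21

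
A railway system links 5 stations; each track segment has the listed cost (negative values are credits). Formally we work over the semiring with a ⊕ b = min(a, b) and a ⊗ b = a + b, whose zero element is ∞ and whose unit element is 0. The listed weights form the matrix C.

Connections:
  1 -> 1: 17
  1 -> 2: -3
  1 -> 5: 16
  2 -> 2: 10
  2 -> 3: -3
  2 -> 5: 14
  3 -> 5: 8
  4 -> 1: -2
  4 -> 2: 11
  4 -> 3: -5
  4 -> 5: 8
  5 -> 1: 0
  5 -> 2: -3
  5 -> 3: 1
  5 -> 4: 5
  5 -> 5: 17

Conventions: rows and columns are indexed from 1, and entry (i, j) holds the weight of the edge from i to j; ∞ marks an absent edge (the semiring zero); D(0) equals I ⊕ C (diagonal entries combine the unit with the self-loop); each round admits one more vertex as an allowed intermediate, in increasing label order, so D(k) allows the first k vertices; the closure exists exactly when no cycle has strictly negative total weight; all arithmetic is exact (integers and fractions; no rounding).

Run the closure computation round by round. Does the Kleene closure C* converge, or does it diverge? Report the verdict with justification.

D(0):
  [0, -3, ∞, ∞, 16]
  [∞, 0, -3, ∞, 14]
  [∞, ∞, 0, ∞, 8]
  [-2, 11, -5, 0, 8]
  [0, -3, 1, 5, 0]
D(1):
  [0, -3, ∞, ∞, 16]
  [∞, 0, -3, ∞, 14]
  [∞, ∞, 0, ∞, 8]
  [-2, -5, -5, 0, 8]
  [0, -3, 1, 5, 0]
D(2):
  [0, -3, -6, ∞, 11]
  [∞, 0, -3, ∞, 14]
  [∞, ∞, 0, ∞, 8]
  [-2, -5, -8, 0, 8]
  [0, -3, -6, 5, 0]
D(3):
  [0, -3, -6, ∞, 2]
  [∞, 0, -3, ∞, 5]
  [∞, ∞, 0, ∞, 8]
  [-2, -5, -8, 0, 0]
  [0, -3, -6, 5, 0]
D(4):
  [0, -3, -6, ∞, 2]
  [∞, 0, -3, ∞, 5]
  [∞, ∞, 0, ∞, 8]
  [-2, -5, -8, 0, 0]
  [0, -3, -6, 5, 0]
D(5):
  [0, -3, -6, 7, 2]
  [5, 0, -3, 10, 5]
  [8, 5, 0, 13, 8]
  [-2, -5, -8, 0, 0]
  [0, -3, -6, 5, 0]
Key observation: every diagonal entry stays at the unit through all rounds, so no improving cycle exists.
Answer: CONVERGES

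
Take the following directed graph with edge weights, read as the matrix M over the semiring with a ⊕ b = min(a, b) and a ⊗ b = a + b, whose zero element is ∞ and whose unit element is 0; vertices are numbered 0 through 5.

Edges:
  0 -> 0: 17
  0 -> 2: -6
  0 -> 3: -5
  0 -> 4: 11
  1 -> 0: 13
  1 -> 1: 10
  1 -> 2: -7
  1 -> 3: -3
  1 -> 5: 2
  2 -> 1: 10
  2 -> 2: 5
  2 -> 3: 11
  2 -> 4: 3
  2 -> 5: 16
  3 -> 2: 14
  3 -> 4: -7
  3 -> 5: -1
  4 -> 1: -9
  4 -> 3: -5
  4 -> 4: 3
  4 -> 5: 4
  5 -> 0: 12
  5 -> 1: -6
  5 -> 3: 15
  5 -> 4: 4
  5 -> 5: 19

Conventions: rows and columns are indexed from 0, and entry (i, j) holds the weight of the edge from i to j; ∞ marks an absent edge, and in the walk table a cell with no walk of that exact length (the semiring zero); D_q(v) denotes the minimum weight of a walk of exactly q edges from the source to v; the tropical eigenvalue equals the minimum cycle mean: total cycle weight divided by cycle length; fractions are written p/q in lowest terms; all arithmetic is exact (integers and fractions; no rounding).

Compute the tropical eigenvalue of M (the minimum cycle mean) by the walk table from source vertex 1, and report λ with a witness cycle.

q=0: [∞, 0, ∞, ∞, ∞, ∞]
q=1: [13, 10, -7, -3, ∞, 2]
q=2: [14, -4, -2, 4, -10, -4]
q=3: [8, -19, -11, -15, -7, -6]
q=4: [-6, -16, -26, -22, -22, -17]
q=5: [-5, -31, -23, -27, -29, -23]
q=6: [-18, -38, -38, -34, -34, -29]
Optimal cycle mean attained by: cycle 1->3->4->1, total (-3) + (-7) + (-9), length 3.
Answer: λ = -19/3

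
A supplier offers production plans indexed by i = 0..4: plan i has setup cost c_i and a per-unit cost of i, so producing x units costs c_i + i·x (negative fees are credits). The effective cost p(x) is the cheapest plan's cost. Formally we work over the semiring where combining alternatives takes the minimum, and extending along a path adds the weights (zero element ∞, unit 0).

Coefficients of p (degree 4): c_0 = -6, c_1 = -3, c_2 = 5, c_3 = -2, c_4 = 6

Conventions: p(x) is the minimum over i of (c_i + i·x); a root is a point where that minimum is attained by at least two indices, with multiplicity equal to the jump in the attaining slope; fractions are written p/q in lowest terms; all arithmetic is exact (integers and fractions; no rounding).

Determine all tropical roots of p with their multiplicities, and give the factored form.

hull edge (i=0, c=-6) to (i=3, c=-2): slope 4/3, span 3
hull edge (i=3, c=-2) to (i=4, c=6): slope 8, span 1
Factored form: p(x) = 6 ⊗ (x ⊕ (-8)) ⊗ (x ⊕ (-4/3)) ⊗ (x ⊕ (-4/3)) ⊗ (x ⊕ (-4/3))
Answer: roots = -8 (mult 1), -4/3 (mult 3)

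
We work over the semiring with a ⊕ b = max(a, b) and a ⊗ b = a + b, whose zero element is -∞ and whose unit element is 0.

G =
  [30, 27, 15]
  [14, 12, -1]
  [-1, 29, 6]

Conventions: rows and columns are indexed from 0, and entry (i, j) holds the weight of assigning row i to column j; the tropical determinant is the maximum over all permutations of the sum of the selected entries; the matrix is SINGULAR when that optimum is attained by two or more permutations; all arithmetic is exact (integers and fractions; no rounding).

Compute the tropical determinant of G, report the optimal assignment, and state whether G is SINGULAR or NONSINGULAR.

σ = (0, 1, 2): 30 + 12 + 6 = 48
σ = (0, 2, 1): 30 + (-1) + 29 = 58
σ = (1, 0, 2): 27 + 14 + 6 = 47
σ = (1, 2, 0): 27 + (-1) + (-1) = 25
σ = (2, 0, 1): 15 + 14 + 29 = 58
σ = (2, 1, 0): 15 + 12 + (-1) = 26
Optimal value attained by: σ = (0, 2, 1).
Answer: det⊕(G) = 58; verdict: SINGULAR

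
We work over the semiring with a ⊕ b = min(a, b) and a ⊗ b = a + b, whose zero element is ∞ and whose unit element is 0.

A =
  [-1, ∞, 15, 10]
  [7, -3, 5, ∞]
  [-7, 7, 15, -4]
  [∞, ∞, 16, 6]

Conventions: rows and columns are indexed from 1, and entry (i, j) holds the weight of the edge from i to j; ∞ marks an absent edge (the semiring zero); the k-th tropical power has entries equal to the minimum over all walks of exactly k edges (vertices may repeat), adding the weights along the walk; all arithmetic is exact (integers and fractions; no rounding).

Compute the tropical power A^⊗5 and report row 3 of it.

A^⊗2:
  [-2, 22, 14, 9]
  [-2, -6, 2, 1]
  [-8, 4, 8, 2]
  [9, 23, 22, 12]
A^⊗3:
  [-3, 19, 13, 8]
  [-5, -9, -1, -2]
  [-9, 1, 7, 2]
  [8, 20, 24, 18]
A^⊗4:
  [-4, 16, 12, 7]
  [-8, -12, -4, -5]
  [-10, -2, 6, 1]
  [7, 17, 23, 18]
A^⊗5:
  [-5, 13, 11, 6]
  [-11, -15, -7, -8]
  [-11, -5, 3, 0]
  [6, 14, 22, 17]
Answer: row 3 of A^⊗5 = [-11, -5, 3, 0]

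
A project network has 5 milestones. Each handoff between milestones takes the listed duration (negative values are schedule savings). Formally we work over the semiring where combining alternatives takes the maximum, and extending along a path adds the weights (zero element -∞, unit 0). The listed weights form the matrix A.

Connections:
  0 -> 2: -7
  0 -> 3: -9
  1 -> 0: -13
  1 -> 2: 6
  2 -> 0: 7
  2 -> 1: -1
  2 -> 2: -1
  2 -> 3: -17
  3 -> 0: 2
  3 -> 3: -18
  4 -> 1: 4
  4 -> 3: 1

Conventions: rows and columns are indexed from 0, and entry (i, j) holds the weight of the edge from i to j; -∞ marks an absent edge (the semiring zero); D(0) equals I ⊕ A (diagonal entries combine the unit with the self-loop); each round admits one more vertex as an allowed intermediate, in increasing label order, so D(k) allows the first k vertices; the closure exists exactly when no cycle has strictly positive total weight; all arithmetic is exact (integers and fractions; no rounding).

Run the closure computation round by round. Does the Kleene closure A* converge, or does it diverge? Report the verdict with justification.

D(0):
  [0, -∞, -7, -9, -∞]
  [-13, 0, 6, -∞, -∞]
  [7, -1, 0, -17, -∞]
  [2, -∞, -∞, 0, -∞]
  [-∞, 4, -∞, 1, 0]
D(1):
  [0, -∞, -7, -9, -∞]
  [-13, 0, 6, -22, -∞]
  [7, -1, 0, -2, -∞]
  [2, -∞, -5, 0, -∞]
  [-∞, 4, -∞, 1, 0]
Detection: at round 2, diagonal entry (2, 2) turns strictly positive.
Key observation: the cycle 2->1->2 has total weight (-1) + 6, which is strictly positive.
Answer: DIVERGES — positive cycle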